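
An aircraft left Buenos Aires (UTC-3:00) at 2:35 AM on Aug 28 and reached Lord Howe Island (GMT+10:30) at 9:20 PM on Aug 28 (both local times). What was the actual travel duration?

Departure in UTC: 2:35 AM + 3:00 = 5:35 AM on Aug 28.
Arrival in UTC: 9:20 PM − 10:30 = 10:50 AM on Aug 28.
Elapsed = 10:50 AM − 5:35 AM = 5 hours 15 minutes.

5 hours 15 minutes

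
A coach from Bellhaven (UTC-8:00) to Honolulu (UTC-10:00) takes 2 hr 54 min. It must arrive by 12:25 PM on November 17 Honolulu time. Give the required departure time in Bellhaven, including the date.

Target arrival in UTC: 12:25 PM + 10:00 = 10:25 PM on Nov 17.
Subtract 2 hours 54 minutes → departure 7:31 PM UTC on Nov 17.
Bellhaven is UTC−8:00: 7:31 PM − 8:00 = 11:31 AM on Nov 17.

11:31 AM on November 17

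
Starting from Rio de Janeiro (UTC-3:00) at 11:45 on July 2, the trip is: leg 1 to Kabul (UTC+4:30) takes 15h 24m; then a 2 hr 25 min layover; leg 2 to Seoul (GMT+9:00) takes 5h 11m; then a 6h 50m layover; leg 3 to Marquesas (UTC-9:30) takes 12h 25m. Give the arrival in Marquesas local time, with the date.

23:30 on July 3

Convert departure to UTC: 11:45 + 3:00 = 14:45 UTC on Jul 2.
Add 15 hours and 24 minutes leg 1 → 06:09 UTC (Jul 3).
Add 2 hours 25 minutes layover in Kabul → 08:34 UTC.
Add 5 hours and 11 minutes leg 2 → 13:45 UTC.
Add 6 hours and 50 minutes layover in Seoul → 20:35 UTC.
Add 12 hours 25 minutes leg 3 → 09:00 UTC (Jul 4).
Marquesas is UTC−9:30, so local arrival = 09:00 − 9:30 = 23:30 on Jul 3.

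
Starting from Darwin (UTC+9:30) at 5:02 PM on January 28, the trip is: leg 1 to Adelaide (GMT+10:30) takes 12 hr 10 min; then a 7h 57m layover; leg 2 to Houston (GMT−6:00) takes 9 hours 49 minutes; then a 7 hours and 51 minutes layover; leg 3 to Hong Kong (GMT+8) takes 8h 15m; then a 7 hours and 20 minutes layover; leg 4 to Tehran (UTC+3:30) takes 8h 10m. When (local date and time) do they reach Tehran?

12:34 AM on Jan 31

Convert departure to UTC: 5:02 PM − 9:30 = 7:32 AM UTC on Jan 28.
Add 12 hours and 10 minutes leg 1 → 7:42 PM UTC.
Add 7 hours 57 minutes layover in Adelaide → 3:39 AM UTC (Jan 29).
Add 9 hours and 49 minutes leg 2 → 1:28 PM UTC.
Add 7 hours 51 minutes layover in Houston → 9:19 PM UTC.
Add 8 hours and 15 minutes leg 3 → 5:34 AM UTC (Jan 30).
Add 7 hours and 20 minutes layover in Hong Kong → 12:54 PM UTC.
Add 8 hours 10 minutes leg 4 → 9:04 PM UTC.
Tehran is UTC+3:30, so local arrival = 9:04 PM + 3:30 = 12:34 AM on Jan 31.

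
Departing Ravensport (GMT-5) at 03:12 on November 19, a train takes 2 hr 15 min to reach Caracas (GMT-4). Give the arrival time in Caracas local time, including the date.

Caracas is 1:00 ahead of Ravensport.
After 2 hours and 15 minutes it is 05:27 in Ravensport.
Shift by the zone difference: 05:27 + 1:00 = 06:27 on Nov 19 in Caracas.

06:27 on Nov 19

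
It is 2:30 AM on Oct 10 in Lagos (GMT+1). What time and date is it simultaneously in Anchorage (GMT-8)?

In UTC: 2:30 AM − 1:00 = 1:30 AM on Oct 10.
Anchorage is UTC−8:00: 1:30 AM − 8:00 = 5:30 PM on Oct 9.

5:30 PM on October 9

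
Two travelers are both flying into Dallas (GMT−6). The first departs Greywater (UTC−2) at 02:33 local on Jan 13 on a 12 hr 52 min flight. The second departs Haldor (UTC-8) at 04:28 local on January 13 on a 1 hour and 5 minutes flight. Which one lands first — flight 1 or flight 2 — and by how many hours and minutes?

the second, by 3 hours 52 minutes

Flight 1 in UTC: 02:33 + 2:00 = 04:33 on Jan 13.
+12 hours 52 minutes → arrive 17:25 UTC on Jan 13.
Flight 2 in UTC: 04:28 + 8:00 = 12:28 on Jan 13.
+1 hour 5 minutes → arrive 13:33 UTC on Jan 13.
Flight 2 lands earlier by 3 hours 52 minutes.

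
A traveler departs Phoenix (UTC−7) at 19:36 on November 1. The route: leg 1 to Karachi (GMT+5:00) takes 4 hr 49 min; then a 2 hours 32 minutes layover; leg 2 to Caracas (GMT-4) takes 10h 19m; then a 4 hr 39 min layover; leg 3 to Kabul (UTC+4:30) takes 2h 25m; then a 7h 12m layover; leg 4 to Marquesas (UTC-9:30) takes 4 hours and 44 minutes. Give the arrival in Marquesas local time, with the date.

05:46 on November 3

Convert departure to UTC: 19:36 + 7:00 = 02:36 UTC on Nov 2.
Add 4 hours and 49 minutes leg 1 → 07:25 UTC.
Add 2 hours and 32 minutes layover in Karachi → 09:57 UTC.
Add 10 hours and 19 minutes leg 2 → 20:16 UTC.
Add 4 hours 39 minutes layover in Caracas → 00:55 UTC (Nov 3).
Add 2 hours and 25 minutes leg 3 → 03:20 UTC.
Add 7 hours 12 minutes layover in Kabul → 10:32 UTC.
Add 4 hours and 44 minutes leg 4 → 15:16 UTC.
Marquesas is UTC−9:30, so local arrival = 15:16 − 9:30 = 05:46 on Nov 3.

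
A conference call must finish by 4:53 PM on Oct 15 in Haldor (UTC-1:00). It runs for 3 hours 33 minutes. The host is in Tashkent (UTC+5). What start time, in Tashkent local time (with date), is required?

7:20 PM on October 15

Target end time in UTC: 4:53 PM + 1:00 = 5:53 PM on Oct 15.
Subtract 3 hours and 33 minutes → start 2:20 PM UTC on Oct 15.
Tashkent is UTC+5:00: 2:20 PM + 5:00 = 7:20 PM on Oct 15.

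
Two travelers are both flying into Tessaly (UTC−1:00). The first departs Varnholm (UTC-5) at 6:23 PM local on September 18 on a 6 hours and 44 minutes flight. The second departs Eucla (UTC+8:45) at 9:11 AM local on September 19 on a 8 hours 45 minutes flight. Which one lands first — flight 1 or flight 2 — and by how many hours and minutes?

the first, by 3 hours 4 minutes

Flight 1 in UTC: 6:23 PM + 5:00 = 11:23 PM on Sep 18.
+6 hours 44 minutes → arrive 6:07 AM UTC on Sep 19.
Flight 2 in UTC: 9:11 AM − 8:45 = 12:26 AM on Sep 19.
+8 hours 45 minutes → arrive 9:11 AM UTC on Sep 19.
Flight 1 lands earlier by 3 hours 4 minutes.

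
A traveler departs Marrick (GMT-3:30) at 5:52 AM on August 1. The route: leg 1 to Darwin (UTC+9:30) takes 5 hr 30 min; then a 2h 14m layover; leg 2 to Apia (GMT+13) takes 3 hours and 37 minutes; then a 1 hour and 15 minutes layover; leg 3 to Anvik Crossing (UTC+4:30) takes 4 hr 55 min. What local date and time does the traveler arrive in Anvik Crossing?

Convert departure to UTC: 5:52 AM + 3:30 = 9:22 AM UTC on Aug 1.
Add 5 hours and 30 minutes leg 1 → 2:52 PM UTC.
Add 2 hours 14 minutes layover in Darwin → 5:06 PM UTC.
Add 3 hours and 37 minutes leg 2 → 8:43 PM UTC.
Add 1 hour and 15 minutes layover in Apia → 9:58 PM UTC.
Add 4 hours 55 minutes leg 3 → 2:53 AM UTC (Aug 2).
Anvik Crossing is UTC+4:30, so local arrival = 2:53 AM + 4:30 = 7:23 AM on Aug 2.

7:23 AM on Aug 2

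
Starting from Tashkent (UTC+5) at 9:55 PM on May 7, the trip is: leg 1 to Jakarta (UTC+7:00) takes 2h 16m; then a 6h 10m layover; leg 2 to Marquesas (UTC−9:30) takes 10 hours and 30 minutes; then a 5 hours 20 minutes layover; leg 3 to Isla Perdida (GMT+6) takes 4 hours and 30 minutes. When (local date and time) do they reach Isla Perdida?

3:41 AM on May 9

Convert departure to UTC: 9:55 PM − 5:00 = 4:55 PM UTC on May 7.
Add 2 hours and 16 minutes leg 1 → 7:11 PM UTC.
Add 6 hours 10 minutes layover in Jakarta → 1:21 AM UTC (May 8).
Add 10 hours 30 minutes leg 2 → 11:51 AM UTC.
Add 5 hours and 20 minutes layover in Marquesas → 5:11 PM UTC.
Add 4 hours 30 minutes leg 3 → 9:41 PM UTC.
Isla Perdida is UTC+6:00, so local arrival = 9:41 PM + 6:00 = 3:41 AM on May 9.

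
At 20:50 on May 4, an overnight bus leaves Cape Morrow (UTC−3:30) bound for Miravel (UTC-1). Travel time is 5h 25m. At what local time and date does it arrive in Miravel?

Miravel is 2:30 ahead of Cape Morrow.
After 5 hours and 25 minutes it is 02:15 (May 5) in Cape Morrow.
Shift by the zone difference: 02:15 + 2:30 = 04:45 on May 5 in Miravel.

04:45 on May 5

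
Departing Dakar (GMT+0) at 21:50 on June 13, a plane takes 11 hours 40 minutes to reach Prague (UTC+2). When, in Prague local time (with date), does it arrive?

11:30 on June 14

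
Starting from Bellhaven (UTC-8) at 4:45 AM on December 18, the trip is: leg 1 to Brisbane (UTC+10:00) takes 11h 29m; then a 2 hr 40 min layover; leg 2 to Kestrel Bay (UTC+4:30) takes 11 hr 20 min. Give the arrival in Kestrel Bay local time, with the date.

6:44 PM on Dec 19

Convert departure to UTC: 4:45 AM + 8:00 = 12:45 PM UTC on Dec 18.
Add 11 hours 29 minutes leg 1 → 12:14 AM UTC (Dec 19).
Add 2 hours 40 minutes layover in Brisbane → 2:54 AM UTC.
Add 11 hours and 20 minutes leg 2 → 2:14 PM UTC.
Kestrel Bay is UTC+4:30, so local arrival = 2:14 PM + 4:30 = 6:44 PM on Dec 19.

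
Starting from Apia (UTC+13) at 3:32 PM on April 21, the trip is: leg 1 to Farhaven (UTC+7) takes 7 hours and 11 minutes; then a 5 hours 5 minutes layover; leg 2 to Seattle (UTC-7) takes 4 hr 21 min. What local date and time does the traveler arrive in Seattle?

12:09 PM on Apr 21

Convert departure to UTC: 3:32 PM − 13:00 = 2:32 AM UTC on Apr 21.
Add 7 hours and 11 minutes leg 1 → 9:43 AM UTC.
Add 5 hours 5 minutes layover in Farhaven → 2:48 PM UTC.
Add 4 hours 21 minutes leg 2 → 7:09 PM UTC.
Seattle is UTC−7:00, so local arrival = 7:09 PM − 7:00 = 12:09 PM on Apr 21.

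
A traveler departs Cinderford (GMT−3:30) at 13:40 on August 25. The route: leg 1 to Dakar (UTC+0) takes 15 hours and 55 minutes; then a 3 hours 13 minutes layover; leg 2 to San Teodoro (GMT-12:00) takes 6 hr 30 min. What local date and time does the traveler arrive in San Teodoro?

Convert departure to UTC: 13:40 + 3:30 = 17:10 UTC on Aug 25.
Add 15 hours and 55 minutes leg 1 → 09:05 UTC (Aug 26).
Add 3 hours and 13 minutes layover in Dakar → 12:18 UTC.
Add 6 hours 30 minutes leg 2 → 18:48 UTC.
San Teodoro is UTC−12:00, so local arrival = 18:48 − 12:00 = 06:48 on Aug 26.

06:48 on August 26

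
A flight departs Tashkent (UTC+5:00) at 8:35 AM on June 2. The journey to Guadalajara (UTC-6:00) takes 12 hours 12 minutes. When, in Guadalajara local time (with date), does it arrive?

9:47 AM on June 2

Convert departure to UTC: 8:35 AM − 5:00 = 3:35 AM UTC on Jun 2.
Add 12 hours and 12 minutes travel time → 3:47 PM UTC.
Guadalajara is UTC−6:00, so local arrival = 3:47 PM − 6:00 = 9:47 AM on Jun 2.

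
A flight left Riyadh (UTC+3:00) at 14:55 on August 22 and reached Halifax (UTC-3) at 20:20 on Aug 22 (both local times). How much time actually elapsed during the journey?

Halifax is 6:00 behind Riyadh.
Clock-face elapsed time (ignoring zones) is 5 hours 25 minutes.
Actual elapsed = 5 hours 25 minutes + 6:00 = 11 hours 25 minutes.

11 hours 25 minutes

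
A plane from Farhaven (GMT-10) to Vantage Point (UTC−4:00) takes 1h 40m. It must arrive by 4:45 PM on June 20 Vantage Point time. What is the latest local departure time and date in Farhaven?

9:05 AM on Jun 20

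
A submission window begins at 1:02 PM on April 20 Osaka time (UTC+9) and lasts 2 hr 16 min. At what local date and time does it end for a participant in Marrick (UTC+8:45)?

3:03 PM on April 20

Marrick is 0:15 behind Osaka.
After 2 hours and 16 minutes it is 3:18 PM in Osaka.
Shift by the zone difference: 3:18 PM − 0:15 = 3:03 PM on Apr 20 in Marrick.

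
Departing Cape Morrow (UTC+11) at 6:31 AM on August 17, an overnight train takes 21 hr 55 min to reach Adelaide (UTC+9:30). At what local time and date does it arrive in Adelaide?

Adelaide is 1:30 behind Cape Morrow.
After 21 hours and 55 minutes it is 4:26 AM (Aug 18) in Cape Morrow.
Shift by the zone difference: 4:26 AM − 1:30 = 2:56 AM on Aug 18 in Adelaide.

2:56 AM on August 18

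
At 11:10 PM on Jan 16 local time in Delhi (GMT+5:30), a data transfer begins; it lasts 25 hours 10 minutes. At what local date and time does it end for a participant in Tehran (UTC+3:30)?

10:20 PM on Jan 17

Tehran is 2:00 behind Delhi.
After 25 hours 10 minutes it is 12:20 AM (Jan 18) in Delhi.
Shift by the zone difference: 12:20 AM − 2:00 = 10:20 PM on Jan 17 in Tehran.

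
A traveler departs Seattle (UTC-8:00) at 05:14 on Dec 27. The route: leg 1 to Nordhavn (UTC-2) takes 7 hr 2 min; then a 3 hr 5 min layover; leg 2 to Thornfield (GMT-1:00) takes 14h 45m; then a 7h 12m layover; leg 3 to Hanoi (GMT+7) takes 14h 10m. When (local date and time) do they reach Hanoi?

18:28 on December 29

Convert departure to UTC: 05:14 + 8:00 = 13:14 UTC on Dec 27.
Add 7 hours 2 minutes leg 1 → 20:16 UTC.
Add 3 hours 5 minutes layover in Nordhavn → 23:21 UTC.
Add 14 hours 45 minutes leg 2 → 14:06 UTC (Dec 28).
Add 7 hours and 12 minutes layover in Thornfield → 21:18 UTC.
Add 14 hours 10 minutes leg 3 → 11:28 UTC (Dec 29).
Hanoi is UTC+7:00, so local arrival = 11:28 + 7:00 = 18:28 on Dec 29.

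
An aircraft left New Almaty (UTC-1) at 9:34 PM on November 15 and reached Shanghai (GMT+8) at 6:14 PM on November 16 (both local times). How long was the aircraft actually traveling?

Departure in UTC: 9:34 PM + 1:00 = 10:34 PM on Nov 15.
Arrival in UTC: 6:14 PM − 8:00 = 10:14 AM on Nov 16.
Elapsed = 10:14 AM − 10:34 PM (+1 day) = 11 hours 40 minutes.

11 hours 40 minutes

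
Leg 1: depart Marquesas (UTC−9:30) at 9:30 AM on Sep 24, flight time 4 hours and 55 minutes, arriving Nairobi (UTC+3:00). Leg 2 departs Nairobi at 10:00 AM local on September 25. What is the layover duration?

7 hours 5 minutes

Convert departure to UTC: 9:30 AM + 9:30 = 7:00 PM UTC on Sep 24.
Add 4 hours 55 minutes flight time → 11:55 PM UTC.
Nairobi is UTC+3:00, so local arrival = 11:55 PM + 3:00 = 2:55 AM on Sep 25.
Layover = 10:00 AM − 2:55 AM = 7 hours 5 minutes.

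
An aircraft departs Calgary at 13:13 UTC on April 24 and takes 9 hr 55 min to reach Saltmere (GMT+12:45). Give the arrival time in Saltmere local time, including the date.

11:53 on Apr 25

Departure is given in UTC: 13:13 on Apr 24.
Add 9 hours 55 minutes → 23:08 UTC.
Saltmere is UTC+12:45: 23:08 + 12:45 = 11:53 on Apr 25.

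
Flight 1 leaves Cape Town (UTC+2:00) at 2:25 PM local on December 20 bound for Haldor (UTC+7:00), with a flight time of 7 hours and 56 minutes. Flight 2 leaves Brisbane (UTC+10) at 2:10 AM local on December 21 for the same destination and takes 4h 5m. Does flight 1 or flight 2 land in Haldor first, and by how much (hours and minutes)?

the second, by 6 minutes

Flight 1 in UTC: 2:25 PM − 2:00 = 12:25 PM on Dec 20.
+7 hours and 56 minutes → arrive 8:21 PM UTC on Dec 20.
Flight 2 in UTC: 2:10 AM − 10:00 = 4:10 PM on Dec 20.
+4 hours 5 minutes → arrive 8:15 PM UTC on Dec 20.
Flight 2 lands earlier by 6 minutes.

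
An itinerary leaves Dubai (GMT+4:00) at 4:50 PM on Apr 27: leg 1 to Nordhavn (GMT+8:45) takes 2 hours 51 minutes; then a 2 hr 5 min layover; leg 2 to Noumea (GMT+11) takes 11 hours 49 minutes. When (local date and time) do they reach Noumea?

4:35 PM on April 28

Convert departure to UTC: 4:50 PM − 4:00 = 12:50 PM UTC on Apr 27.
Add 2 hours 51 minutes leg 1 → 3:41 PM UTC.
Add 2 hours and 5 minutes layover in Nordhavn → 5:46 PM UTC.
Add 11 hours and 49 minutes leg 2 → 5:35 AM UTC (Apr 28).
Noumea is UTC+11:00, so local arrival = 5:35 AM + 11:00 = 4:35 PM on Apr 28.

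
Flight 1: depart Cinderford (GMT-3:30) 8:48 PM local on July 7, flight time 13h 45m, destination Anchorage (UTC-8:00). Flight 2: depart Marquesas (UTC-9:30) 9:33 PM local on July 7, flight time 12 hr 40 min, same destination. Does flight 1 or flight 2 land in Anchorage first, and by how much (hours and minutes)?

the first, by 5 hours 40 minutes

Flight 1 in UTC: 8:48 PM + 3:30 = 12:18 AM on Jul 8.
+13 hours 45 minutes → arrive 2:03 PM UTC on Jul 8.
Flight 2 in UTC: 9:33 PM + 9:30 = 7:03 AM on Jul 8.
+12 hours 40 minutes → arrive 7:43 PM UTC on Jul 8.
Flight 1 lands earlier by 5 hours 40 minutes.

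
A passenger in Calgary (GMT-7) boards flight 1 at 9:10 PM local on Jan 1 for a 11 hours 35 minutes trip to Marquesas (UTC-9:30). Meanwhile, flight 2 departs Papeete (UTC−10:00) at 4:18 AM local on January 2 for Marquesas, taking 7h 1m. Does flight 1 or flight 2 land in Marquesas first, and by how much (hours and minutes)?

the first, by 5 hours 34 minutes

Flight 1 in UTC: 9:10 PM + 7:00 = 4:10 AM on Jan 2.
+11 hours 35 minutes → arrive 3:45 PM UTC on Jan 2.
Flight 2 in UTC: 4:18 AM + 10:00 = 2:18 PM on Jan 2.
+7 hours 1 minute → arrive 9:19 PM UTC on Jan 2.
Flight 1 lands earlier by 5 hours 34 minutes.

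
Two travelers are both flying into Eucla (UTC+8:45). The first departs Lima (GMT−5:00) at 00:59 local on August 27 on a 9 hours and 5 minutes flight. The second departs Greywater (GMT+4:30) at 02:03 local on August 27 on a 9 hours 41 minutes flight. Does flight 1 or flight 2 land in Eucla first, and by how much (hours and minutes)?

the second, by 7 hours 50 minutes

Flight 1 in UTC: 00:59 + 5:00 = 05:59 on Aug 27.
+9 hours 5 minutes → arrive 15:04 UTC on Aug 27.
Flight 2 in UTC: 02:03 − 4:30 = 21:33 on Aug 26.
+9 hours and 41 minutes → arrive 07:14 UTC on Aug 27.
Flight 2 lands earlier by 7 hours 50 minutes.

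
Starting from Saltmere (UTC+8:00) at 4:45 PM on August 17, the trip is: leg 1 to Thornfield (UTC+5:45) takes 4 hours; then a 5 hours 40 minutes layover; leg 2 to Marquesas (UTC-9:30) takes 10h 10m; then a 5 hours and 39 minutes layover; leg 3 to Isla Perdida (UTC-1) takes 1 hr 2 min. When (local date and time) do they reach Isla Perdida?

10:16 AM on Aug 18

Convert departure to UTC: 4:45 PM − 8:00 = 8:45 AM UTC on Aug 17.
Add 4 hours leg 1 → 12:45 PM UTC.
Add 5 hours 40 minutes layover in Thornfield → 6:25 PM UTC.
Add 10 hours 10 minutes leg 2 → 4:35 AM UTC (Aug 18).
Add 5 hours 39 minutes layover in Marquesas → 10:14 AM UTC.
Add 1 hour and 2 minutes leg 3 → 11:16 AM UTC.
Isla Perdida is UTC−1:00, so local arrival = 11:16 AM − 1:00 = 10:16 AM on Aug 18.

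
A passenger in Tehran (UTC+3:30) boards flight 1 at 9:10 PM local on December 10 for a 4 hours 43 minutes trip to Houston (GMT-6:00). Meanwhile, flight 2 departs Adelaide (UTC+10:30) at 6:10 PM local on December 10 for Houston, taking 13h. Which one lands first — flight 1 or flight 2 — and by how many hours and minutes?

Flight 1 in UTC: 9:10 PM − 3:30 = 5:40 PM on Dec 10.
+4 hours 43 minutes → arrive 10:23 PM UTC on Dec 10.
Flight 2 in UTC: 6:10 PM − 10:30 = 7:40 AM on Dec 10.
+13 hours → arrive 8:40 PM UTC on Dec 10.
Flight 2 lands earlier by 1 hour 43 minutes.

the second, by 1 hour 43 minutes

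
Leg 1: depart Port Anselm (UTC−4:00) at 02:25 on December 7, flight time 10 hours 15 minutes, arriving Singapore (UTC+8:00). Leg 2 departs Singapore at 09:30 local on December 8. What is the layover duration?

Convert departure to UTC: 02:25 + 4:00 = 06:25 UTC on Dec 7.
Add 10 hours and 15 minutes flight time → 16:40 UTC.
Singapore is UTC+8:00, so local arrival = 16:40 + 8:00 = 00:40 on Dec 8.
Layover = 09:30 − 00:40 = 8 hours 50 minutes.

8 hours 50 minutes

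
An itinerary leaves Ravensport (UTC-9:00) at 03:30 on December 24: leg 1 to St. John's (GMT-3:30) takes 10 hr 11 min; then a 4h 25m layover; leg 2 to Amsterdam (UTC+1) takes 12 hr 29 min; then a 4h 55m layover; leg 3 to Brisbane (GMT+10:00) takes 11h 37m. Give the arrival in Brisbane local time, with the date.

18:07 on December 26

Convert departure to UTC: 03:30 + 9:00 = 12:30 UTC on Dec 24.
Add 10 hours 11 minutes leg 1 → 22:41 UTC.
Add 4 hours and 25 minutes layover in St. John's → 03:06 UTC (Dec 25).
Add 12 hours and 29 minutes leg 2 → 15:35 UTC.
Add 4 hours and 55 minutes layover in Amsterdam → 20:30 UTC.
Add 11 hours and 37 minutes leg 3 → 08:07 UTC (Dec 26).
Brisbane is UTC+10:00, so local arrival = 08:07 + 10:00 = 18:07 on Dec 26.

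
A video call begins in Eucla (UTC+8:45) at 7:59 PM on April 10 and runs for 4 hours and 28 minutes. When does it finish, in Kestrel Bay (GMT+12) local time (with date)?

Convert start to UTC: 7:59 PM − 8:45 = 11:14 AM UTC on Apr 10.
Add 4 hours 28 minutes duration → 3:42 PM UTC.
Kestrel Bay is UTC+12:00, so local end time = 3:42 PM + 12:00 = 3:42 AM on Apr 11.

3:42 AM on April 11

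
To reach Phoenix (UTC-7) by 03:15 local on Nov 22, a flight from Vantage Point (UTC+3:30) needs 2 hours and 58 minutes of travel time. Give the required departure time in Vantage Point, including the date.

Target arrival in UTC: 03:15 + 7:00 = 10:15 on Nov 22.
Subtract 2 hours 58 minutes → departure 07:17 UTC on Nov 22.
Vantage Point is UTC+3:30: 07:17 + 3:30 = 10:47 on Nov 22.

10:47 on November 22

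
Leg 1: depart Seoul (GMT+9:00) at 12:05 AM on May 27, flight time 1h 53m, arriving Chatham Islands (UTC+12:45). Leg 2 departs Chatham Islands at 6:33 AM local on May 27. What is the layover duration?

50 minutes

Convert departure to UTC: 12:05 AM − 9:00 = 3:05 PM UTC on May 26.
Add 1 hour and 53 minutes flight time → 4:58 PM UTC.
Chatham Islands is UTC+12:45, so local arrival = 4:58 PM + 12:45 = 5:43 AM on May 27.
Layover = 6:33 AM − 5:43 AM = 50 minutes.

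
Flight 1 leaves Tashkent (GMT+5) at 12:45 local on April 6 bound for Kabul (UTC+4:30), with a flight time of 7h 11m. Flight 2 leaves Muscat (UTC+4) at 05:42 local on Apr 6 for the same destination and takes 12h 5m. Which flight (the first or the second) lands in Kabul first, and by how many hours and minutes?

Flight 1 in UTC: 12:45 − 5:00 = 07:45 on Apr 6.
+7 hours and 11 minutes → arrive 14:56 UTC on Apr 6.
Flight 2 in UTC: 05:42 − 4:00 = 01:42 on Apr 6.
+12 hours 5 minutes → arrive 13:47 UTC on Apr 6.
Flight 2 lands earlier by 1 hour 9 minutes.

the second, by 1 hour 9 minutes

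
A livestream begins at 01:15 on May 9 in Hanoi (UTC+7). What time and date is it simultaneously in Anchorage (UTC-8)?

10:15 on May 8

Anchorage is 15:00 behind Hanoi.
Shift by the zone difference: 01:15 − 15:00 = 10:15 on May 8 in Anchorage.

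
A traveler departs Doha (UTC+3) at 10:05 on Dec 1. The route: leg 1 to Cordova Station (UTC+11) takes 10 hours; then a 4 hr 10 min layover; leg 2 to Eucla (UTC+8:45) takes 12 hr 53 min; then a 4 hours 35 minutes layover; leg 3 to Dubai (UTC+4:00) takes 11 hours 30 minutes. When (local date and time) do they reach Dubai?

Convert departure to UTC: 10:05 − 3:00 = 07:05 UTC on Dec 1.
Add 10 hours leg 1 → 17:05 UTC.
Add 4 hours and 10 minutes layover in Cordova Station → 21:15 UTC.
Add 12 hours and 53 minutes leg 2 → 10:08 UTC (Dec 2).
Add 4 hours 35 minutes layover in Eucla → 14:43 UTC.
Add 11 hours and 30 minutes leg 3 → 02:13 UTC (Dec 3).
Dubai is UTC+4:00, so local arrival = 02:13 + 4:00 = 06:13 on Dec 3.

06:13 on December 3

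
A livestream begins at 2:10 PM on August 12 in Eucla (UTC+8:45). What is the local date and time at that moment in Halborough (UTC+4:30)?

9:55 AM on August 12

Halborough is 4:15 behind Eucla.
Shift by the zone difference: 2:10 PM − 4:15 = 9:55 AM on Aug 12 in Halborough.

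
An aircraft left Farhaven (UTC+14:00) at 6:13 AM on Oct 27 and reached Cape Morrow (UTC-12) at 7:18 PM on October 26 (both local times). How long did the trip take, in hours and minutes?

Departure in UTC: 6:13 AM − 14:00 = 4:13 PM on Oct 26.
Arrival in UTC: 7:18 PM + 12:00 = 7:18 AM on Oct 27.
Elapsed = 7:18 AM − 4:13 PM (+1 day) = 15 hours 5 minutes.

15 hours 5 minutes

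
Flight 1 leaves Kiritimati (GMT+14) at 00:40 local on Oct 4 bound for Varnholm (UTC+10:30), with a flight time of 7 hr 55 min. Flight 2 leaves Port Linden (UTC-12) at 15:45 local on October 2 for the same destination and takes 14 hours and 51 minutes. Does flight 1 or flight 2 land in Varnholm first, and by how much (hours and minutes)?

the first, by 1 minute

Flight 1 in UTC: 00:40 − 14:00 = 10:40 on Oct 3.
+7 hours and 55 minutes → arrive 18:35 UTC on Oct 3.
Flight 2 in UTC: 15:45 + 12:00 = 03:45 on Oct 3.
+14 hours and 51 minutes → arrive 18:36 UTC on Oct 3.
Flight 1 lands earlier by 1 minute.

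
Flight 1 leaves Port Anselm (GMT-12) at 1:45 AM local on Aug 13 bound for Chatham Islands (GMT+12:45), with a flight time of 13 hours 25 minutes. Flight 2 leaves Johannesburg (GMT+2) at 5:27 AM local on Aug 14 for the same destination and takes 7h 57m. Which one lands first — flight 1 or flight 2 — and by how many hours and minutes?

the first, by 8 hours 14 minutes

Flight 1 in UTC: 1:45 AM + 12:00 = 1:45 PM on Aug 13.
+13 hours 25 minutes → arrive 3:10 AM UTC on Aug 14.
Flight 2 in UTC: 5:27 AM − 2:00 = 3:27 AM on Aug 14.
+7 hours 57 minutes → arrive 11:24 AM UTC on Aug 14.
Flight 1 lands earlier by 8 hours 14 minutes.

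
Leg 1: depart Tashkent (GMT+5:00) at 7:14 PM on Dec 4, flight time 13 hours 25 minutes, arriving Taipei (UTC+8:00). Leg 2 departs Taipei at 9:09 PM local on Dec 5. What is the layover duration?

Convert departure to UTC: 7:14 PM − 5:00 = 2:14 PM UTC on Dec 4.
Add 13 hours and 25 minutes flight time → 3:39 AM UTC (Dec 5).
Taipei is UTC+8:00, so local arrival = 3:39 AM + 8:00 = 11:39 AM on Dec 5.
Layover = 9:09 PM − 11:39 AM = 9 hours 30 minutes.

9 hours 30 minutes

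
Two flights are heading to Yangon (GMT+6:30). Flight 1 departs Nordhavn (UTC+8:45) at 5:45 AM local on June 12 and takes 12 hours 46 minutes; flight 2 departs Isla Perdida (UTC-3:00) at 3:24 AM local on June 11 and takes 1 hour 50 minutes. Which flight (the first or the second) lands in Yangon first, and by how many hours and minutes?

the second, by 25 hours 32 minutes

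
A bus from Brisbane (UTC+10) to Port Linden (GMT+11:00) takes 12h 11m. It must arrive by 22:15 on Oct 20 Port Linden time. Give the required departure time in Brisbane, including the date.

09:04 on Oct 20

Target arrival in UTC: 22:15 − 11:00 = 11:15 on Oct 20.
Subtract 12 hours 11 minutes → departure 23:04 UTC on Oct 19.
Brisbane is UTC+10:00: 23:04 + 10:00 = 09:04 on Oct 20.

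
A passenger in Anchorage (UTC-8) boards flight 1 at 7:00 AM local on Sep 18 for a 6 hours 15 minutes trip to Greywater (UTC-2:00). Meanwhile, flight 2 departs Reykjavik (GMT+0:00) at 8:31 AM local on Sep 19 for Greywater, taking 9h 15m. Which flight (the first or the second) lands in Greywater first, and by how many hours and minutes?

Flight 1 in UTC: 7:00 AM + 8:00 = 3:00 PM on Sep 18.
+6 hours and 15 minutes → arrive 9:15 PM UTC on Sep 18.
Flight 2 departs at 8:31 AM UTC (Sep 19).
+9 hours 15 minutes → arrive 5:46 PM UTC on Sep 19.
Flight 1 lands earlier by 20 hours 31 minutes.

the first, by 20 hours 31 minutes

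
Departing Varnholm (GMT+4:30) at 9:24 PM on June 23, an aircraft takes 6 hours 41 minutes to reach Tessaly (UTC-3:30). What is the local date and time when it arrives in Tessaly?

Convert departure to UTC: 9:24 PM − 4:30 = 4:54 PM UTC on Jun 23.
Add 6 hours and 41 minutes travel time → 11:35 PM UTC.
Tessaly is UTC−3:30, so local arrival = 11:35 PM − 3:30 = 8:05 PM on Jun 23.

8:05 PM on June 23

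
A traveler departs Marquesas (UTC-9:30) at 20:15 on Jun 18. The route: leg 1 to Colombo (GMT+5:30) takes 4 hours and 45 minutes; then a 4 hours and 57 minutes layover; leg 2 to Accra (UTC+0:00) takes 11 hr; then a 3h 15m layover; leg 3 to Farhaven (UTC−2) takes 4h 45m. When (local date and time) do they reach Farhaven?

08:27 on June 20

Convert departure to UTC: 20:15 + 9:30 = 05:45 UTC on Jun 19.
Add 4 hours 45 minutes leg 1 → 10:30 UTC.
Add 4 hours and 57 minutes layover in Colombo → 15:27 UTC.
Add 11 hours leg 2 → 02:27 UTC (Jun 20).
Add 3 hours 15 minutes layover in Accra → 05:42 UTC.
Add 4 hours 45 minutes leg 3 → 10:27 UTC.
Farhaven is UTC−2:00, so local arrival = 10:27 − 2:00 = 08:27 on Jun 20.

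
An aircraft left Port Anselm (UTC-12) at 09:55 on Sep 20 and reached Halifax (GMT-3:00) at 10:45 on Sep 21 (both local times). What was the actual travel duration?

15 hours 50 minutes

Departure in UTC: 09:55 + 12:00 = 21:55 on Sep 20.
Arrival in UTC: 10:45 + 3:00 = 13:45 on Sep 21.
Elapsed = 13:45 − 21:55 (+1 day) = 15 hours 50 minutes.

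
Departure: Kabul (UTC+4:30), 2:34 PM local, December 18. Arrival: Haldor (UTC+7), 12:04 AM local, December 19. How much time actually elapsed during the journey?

7 hours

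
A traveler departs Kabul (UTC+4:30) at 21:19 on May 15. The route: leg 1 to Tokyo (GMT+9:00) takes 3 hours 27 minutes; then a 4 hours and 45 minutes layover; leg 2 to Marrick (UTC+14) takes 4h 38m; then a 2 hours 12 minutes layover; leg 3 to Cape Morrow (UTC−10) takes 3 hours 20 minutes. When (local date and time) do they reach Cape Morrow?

01:11 on May 16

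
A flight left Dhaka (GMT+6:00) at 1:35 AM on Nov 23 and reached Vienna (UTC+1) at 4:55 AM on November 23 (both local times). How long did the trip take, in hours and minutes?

8 hours 20 minutes

Departure in UTC: 1:35 AM − 6:00 = 7:35 PM on Nov 22.
Arrival in UTC: 4:55 AM − 1:00 = 3:55 AM on Nov 23.
Elapsed = 3:55 AM − 7:35 PM (+1 day) = 8 hours 20 minutes.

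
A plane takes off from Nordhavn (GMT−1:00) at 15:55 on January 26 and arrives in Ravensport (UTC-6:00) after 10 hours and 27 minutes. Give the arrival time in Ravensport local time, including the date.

Convert departure to UTC: 15:55 + 1:00 = 16:55 UTC on Jan 26.
Add 10 hours and 27 minutes travel time → 03:22 UTC (Jan 27).
Ravensport is UTC−6:00, so local arrival = 03:22 − 6:00 = 21:22 on Jan 26.

21:22 on January 26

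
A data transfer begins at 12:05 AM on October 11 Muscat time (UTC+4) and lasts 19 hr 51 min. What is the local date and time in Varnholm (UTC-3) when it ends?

Convert start to UTC: 12:05 AM − 4:00 = 8:05 PM UTC on Oct 10.
Add 19 hours and 51 minutes duration → 3:56 PM UTC (Oct 11).
Varnholm is UTC−3:00, so local end time = 3:56 PM − 3:00 = 12:56 PM on Oct 11.

12:56 PM on Oct 11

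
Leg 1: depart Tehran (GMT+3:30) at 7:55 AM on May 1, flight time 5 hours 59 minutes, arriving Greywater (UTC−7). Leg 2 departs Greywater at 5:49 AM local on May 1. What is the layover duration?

2 hours 25 minutes

Convert departure to UTC: 7:55 AM − 3:30 = 4:25 AM UTC on May 1.
Add 5 hours 59 minutes flight time → 10:24 AM UTC.
Greywater is UTC−7:00, so local arrival = 10:24 AM − 7:00 = 3:24 AM on May 1.
Layover = 5:49 AM − 3:24 AM = 2 hours 25 minutes.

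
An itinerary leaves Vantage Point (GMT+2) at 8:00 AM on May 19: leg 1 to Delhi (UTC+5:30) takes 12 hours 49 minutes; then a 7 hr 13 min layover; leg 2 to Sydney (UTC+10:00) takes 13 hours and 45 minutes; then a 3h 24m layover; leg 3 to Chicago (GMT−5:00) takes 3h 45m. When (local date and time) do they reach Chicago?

Convert departure to UTC: 8:00 AM − 2:00 = 6:00 AM UTC on May 19.
Add 12 hours 49 minutes leg 1 → 6:49 PM UTC.
Add 7 hours and 13 minutes layover in Delhi → 2:02 AM UTC (May 20).
Add 13 hours 45 minutes leg 2 → 3:47 PM UTC.
Add 3 hours 24 minutes layover in Sydney → 7:11 PM UTC.
Add 3 hours 45 minutes leg 3 → 10:56 PM UTC.
Chicago is UTC−5:00, so local arrival = 10:56 PM − 5:00 = 5:56 PM on May 20.

5:56 PM on May 20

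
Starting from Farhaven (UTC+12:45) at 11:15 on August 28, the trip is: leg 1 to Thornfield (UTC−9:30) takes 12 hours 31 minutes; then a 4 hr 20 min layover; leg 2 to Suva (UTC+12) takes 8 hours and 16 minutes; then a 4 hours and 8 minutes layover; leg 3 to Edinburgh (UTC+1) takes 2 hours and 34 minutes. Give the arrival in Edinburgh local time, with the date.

07:19 on August 29

Convert departure to UTC: 11:15 − 12:45 = 22:30 UTC on Aug 27.
Add 12 hours 31 minutes leg 1 → 11:01 UTC (Aug 28).
Add 4 hours and 20 minutes layover in Thornfield → 15:21 UTC.
Add 8 hours 16 minutes leg 2 → 23:37 UTC.
Add 4 hours and 8 minutes layover in Suva → 03:45 UTC (Aug 29).
Add 2 hours and 34 minutes leg 3 → 06:19 UTC.
Edinburgh is UTC+1:00, so local arrival = 06:19 + 1:00 = 07:19 on Aug 29.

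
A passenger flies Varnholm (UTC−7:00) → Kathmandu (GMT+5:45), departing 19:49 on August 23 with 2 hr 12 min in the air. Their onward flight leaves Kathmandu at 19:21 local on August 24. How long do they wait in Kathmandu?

8 hours 35 minutes

Convert departure to UTC: 19:49 + 7:00 = 02:49 UTC on Aug 24.
Add 2 hours and 12 minutes flight time → 05:01 UTC.
Kathmandu is UTC+5:45, so local arrival = 05:01 + 5:45 = 10:46 on Aug 24.
Layover = 19:21 − 10:46 = 8 hours 35 minutes.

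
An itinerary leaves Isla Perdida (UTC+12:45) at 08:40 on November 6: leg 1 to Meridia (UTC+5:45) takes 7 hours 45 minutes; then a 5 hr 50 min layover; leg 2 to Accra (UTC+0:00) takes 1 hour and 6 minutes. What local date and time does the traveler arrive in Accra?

10:36 on November 6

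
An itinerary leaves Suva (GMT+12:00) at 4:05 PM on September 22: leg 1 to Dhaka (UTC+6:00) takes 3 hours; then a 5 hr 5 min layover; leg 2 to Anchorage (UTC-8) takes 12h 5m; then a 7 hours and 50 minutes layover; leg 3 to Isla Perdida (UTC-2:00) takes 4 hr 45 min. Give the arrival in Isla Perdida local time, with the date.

Convert departure to UTC: 4:05 PM − 12:00 = 4:05 AM UTC on Sep 22.
Add 3 hours leg 1 → 7:05 AM UTC.
Add 5 hours 5 minutes layover in Dhaka → 12:10 PM UTC.
Add 12 hours 5 minutes leg 2 → 12:15 AM UTC (Sep 23).
Add 7 hours 50 minutes layover in Anchorage → 8:05 AM UTC.
Add 4 hours and 45 minutes leg 3 → 12:50 PM UTC.
Isla Perdida is UTC−2:00, so local arrival = 12:50 PM − 2:00 = 10:50 AM on Sep 23.

10:50 AM on Sep 23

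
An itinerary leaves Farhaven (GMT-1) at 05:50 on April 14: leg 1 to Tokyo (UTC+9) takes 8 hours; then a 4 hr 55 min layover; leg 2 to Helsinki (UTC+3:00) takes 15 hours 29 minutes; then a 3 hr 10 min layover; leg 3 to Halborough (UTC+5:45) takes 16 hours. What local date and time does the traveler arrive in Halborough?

Convert departure to UTC: 05:50 + 1:00 = 06:50 UTC on Apr 14.
Add 8 hours leg 1 → 14:50 UTC.
Add 4 hours and 55 minutes layover in Tokyo → 19:45 UTC.
Add 15 hours 29 minutes leg 2 → 11:14 UTC (Apr 15).
Add 3 hours 10 minutes layover in Helsinki → 14:24 UTC.
Add 16 hours leg 3 → 06:24 UTC (Apr 16).
Halborough is UTC+5:45, so local arrival = 06:24 + 5:45 = 12:09 on Apr 16.

12:09 on Apr 16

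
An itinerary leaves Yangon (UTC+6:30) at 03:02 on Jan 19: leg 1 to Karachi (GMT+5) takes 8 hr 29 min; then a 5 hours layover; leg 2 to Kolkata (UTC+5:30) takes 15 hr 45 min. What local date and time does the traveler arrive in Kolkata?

07:16 on Jan 20

Convert departure to UTC: 03:02 − 6:30 = 20:32 UTC on Jan 18.
Add 8 hours 29 minutes leg 1 → 05:01 UTC (Jan 19).
Add 5 hours layover in Karachi → 10:01 UTC.
Add 15 hours and 45 minutes leg 2 → 01:46 UTC (Jan 20).
Kolkata is UTC+5:30, so local arrival = 01:46 + 5:30 = 07:16 on Jan 20.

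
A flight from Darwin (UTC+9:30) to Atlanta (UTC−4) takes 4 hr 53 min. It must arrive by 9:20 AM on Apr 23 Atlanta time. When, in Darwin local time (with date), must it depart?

Target arrival in UTC: 9:20 AM + 4:00 = 1:20 PM on Apr 23.
Subtract 4 hours 53 minutes → departure 8:27 AM UTC on Apr 23.
Darwin is UTC+9:30: 8:27 AM + 9:30 = 5:57 PM on Apr 23.

5:57 PM on April 23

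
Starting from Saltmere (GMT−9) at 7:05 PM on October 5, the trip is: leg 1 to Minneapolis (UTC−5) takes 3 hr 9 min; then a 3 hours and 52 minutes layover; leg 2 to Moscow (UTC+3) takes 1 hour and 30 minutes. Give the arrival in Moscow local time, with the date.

Convert departure to UTC: 7:05 PM + 9:00 = 4:05 AM UTC on Oct 6.
Add 3 hours 9 minutes leg 1 → 7:14 AM UTC.
Add 3 hours and 52 minutes layover in Minneapolis → 11:06 AM UTC.
Add 1 hour 30 minutes leg 2 → 12:36 PM UTC.
Moscow is UTC+3:00, so local arrival = 12:36 PM + 3:00 = 3:36 PM on Oct 6.

3:36 PM on Oct 6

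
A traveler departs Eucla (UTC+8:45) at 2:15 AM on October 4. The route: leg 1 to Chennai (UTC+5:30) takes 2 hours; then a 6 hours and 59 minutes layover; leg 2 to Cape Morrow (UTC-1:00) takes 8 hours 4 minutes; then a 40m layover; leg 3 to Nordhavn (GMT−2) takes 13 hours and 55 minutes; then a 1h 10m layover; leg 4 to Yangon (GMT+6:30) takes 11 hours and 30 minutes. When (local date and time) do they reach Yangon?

8:18 PM on October 5

Convert departure to UTC: 2:15 AM − 8:45 = 5:30 PM UTC on Oct 3.
Add 2 hours leg 1 → 7:30 PM UTC.
Add 6 hours 59 minutes layover in Chennai → 2:29 AM UTC (Oct 4).
Add 8 hours 4 minutes leg 2 → 10:33 AM UTC.
Add 40 minutes layover in Cape Morrow → 11:13 AM UTC.
Add 13 hours 55 minutes leg 3 → 1:08 AM UTC (Oct 5).
Add 1 hour 10 minutes layover in Nordhavn → 2:18 AM UTC.
Add 11 hours and 30 minutes leg 4 → 1:48 PM UTC.
Yangon is UTC+6:30, so local arrival = 1:48 PM + 6:30 = 8:18 PM on Oct 5.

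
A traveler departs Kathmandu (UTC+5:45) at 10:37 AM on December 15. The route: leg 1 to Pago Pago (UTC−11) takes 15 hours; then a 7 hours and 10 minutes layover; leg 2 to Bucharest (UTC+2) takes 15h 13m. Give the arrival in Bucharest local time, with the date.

Convert departure to UTC: 10:37 AM − 5:45 = 4:52 AM UTC on Dec 15.
Add 15 hours leg 1 → 7:52 PM UTC.
Add 7 hours and 10 minutes layover in Pago Pago → 3:02 AM UTC (Dec 16).
Add 15 hours and 13 minutes leg 2 → 6:15 PM UTC.
Bucharest is UTC+2:00, so local arrival = 6:15 PM + 2:00 = 8:15 PM on Dec 16.

8:15 PM on Dec 16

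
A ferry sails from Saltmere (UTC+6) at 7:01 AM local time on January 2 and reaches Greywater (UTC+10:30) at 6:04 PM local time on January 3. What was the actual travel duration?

Greywater is 4:30 ahead of Saltmere.
Clock-face elapsed time (ignoring zones) is 35 hours 3 minutes.
Actual elapsed = 35 hours 3 minutes − 4:30 = 30 hours 33 minutes.

30 hours 33 minutes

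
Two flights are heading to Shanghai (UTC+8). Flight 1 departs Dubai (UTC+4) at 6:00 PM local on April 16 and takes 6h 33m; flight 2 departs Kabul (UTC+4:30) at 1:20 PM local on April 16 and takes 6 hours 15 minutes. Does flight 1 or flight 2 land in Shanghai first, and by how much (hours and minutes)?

Flight 1 in UTC: 6:00 PM − 4:00 = 2:00 PM on Apr 16.
+6 hours and 33 minutes → arrive 8:33 PM UTC on Apr 16.
Flight 2 in UTC: 1:20 PM − 4:30 = 8:50 AM on Apr 16.
+6 hours and 15 minutes → arrive 3:05 PM UTC on Apr 16.
Flight 2 lands earlier by 5 hours 28 minutes.

the second, by 5 hours 28 minutes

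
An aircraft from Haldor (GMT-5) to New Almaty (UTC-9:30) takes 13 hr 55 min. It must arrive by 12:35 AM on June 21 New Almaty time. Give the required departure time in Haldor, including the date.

3:10 PM on June 20

Target arrival in UTC: 12:35 AM + 9:30 = 10:05 AM on Jun 21.
Subtract 13 hours and 55 minutes → departure 8:10 PM UTC on Jun 20.
Haldor is UTC−5:00: 8:10 PM − 5:00 = 3:10 PM on Jun 20.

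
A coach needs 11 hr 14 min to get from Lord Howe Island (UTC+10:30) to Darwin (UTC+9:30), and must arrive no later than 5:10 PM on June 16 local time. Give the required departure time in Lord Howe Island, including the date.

6:56 AM on June 16

Target arrival in UTC: 5:10 PM − 9:30 = 7:40 AM on Jun 16.
Subtract 11 hours and 14 minutes → departure 8:26 PM UTC on Jun 15.
Lord Howe Island is UTC+10:30: 8:26 PM + 10:30 = 6:56 AM on Jun 16.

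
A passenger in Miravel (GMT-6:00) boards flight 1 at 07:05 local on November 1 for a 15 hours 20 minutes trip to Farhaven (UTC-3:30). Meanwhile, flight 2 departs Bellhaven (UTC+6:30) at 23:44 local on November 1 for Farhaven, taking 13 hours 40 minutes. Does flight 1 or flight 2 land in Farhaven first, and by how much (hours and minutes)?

the first, by 2 hours 29 minutes

Flight 1 in UTC: 07:05 + 6:00 = 13:05 on Nov 1.
+15 hours and 20 minutes → arrive 04:25 UTC on Nov 2.
Flight 2 in UTC: 23:44 − 6:30 = 17:14 on Nov 1.
+13 hours 40 minutes → arrive 06:54 UTC on Nov 2.
Flight 1 lands earlier by 2 hours 29 minutes.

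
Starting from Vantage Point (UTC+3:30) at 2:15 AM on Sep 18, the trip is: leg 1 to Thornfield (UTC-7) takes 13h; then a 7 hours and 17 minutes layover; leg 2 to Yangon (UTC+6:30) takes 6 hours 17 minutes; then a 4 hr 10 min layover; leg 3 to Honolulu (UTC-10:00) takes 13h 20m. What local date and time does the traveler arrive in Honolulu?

8:49 AM on Sep 19

Convert departure to UTC: 2:15 AM − 3:30 = 10:45 PM UTC on Sep 17.
Add 13 hours leg 1 → 11:45 AM UTC (Sep 18).
Add 7 hours and 17 minutes layover in Thornfield → 7:02 PM UTC.
Add 6 hours 17 minutes leg 2 → 1:19 AM UTC (Sep 19).
Add 4 hours and 10 minutes layover in Yangon → 5:29 AM UTC.
Add 13 hours and 20 minutes leg 3 → 6:49 PM UTC.
Honolulu is UTC−10:00, so local arrival = 6:49 PM − 10:00 = 8:49 AM on Sep 19.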